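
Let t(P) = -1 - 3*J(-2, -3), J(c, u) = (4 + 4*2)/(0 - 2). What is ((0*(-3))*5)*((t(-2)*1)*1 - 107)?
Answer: 0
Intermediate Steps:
J(c, u) = -6 (J(c, u) = (4 + 8)/(-2) = 12*(-½) = -6)
t(P) = 17 (t(P) = -1 - 3*(-6) = -1 + 18 = 17)
((0*(-3))*5)*((t(-2)*1)*1 - 107) = ((0*(-3))*5)*((17*1)*1 - 107) = (0*5)*(17*1 - 107) = 0*(17 - 107) = 0*(-90) = 0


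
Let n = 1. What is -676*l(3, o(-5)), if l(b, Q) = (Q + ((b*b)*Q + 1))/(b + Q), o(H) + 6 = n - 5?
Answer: -66924/7 ≈ -9560.6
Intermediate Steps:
o(H) = -10 (o(H) = -6 + (1 - 5) = -6 - 4 = -10)
l(b, Q) = (1 + Q + Q*b²)/(Q + b) (l(b, Q) = (Q + (b²*Q + 1))/(Q + b) = (Q + (Q*b² + 1))/(Q + b) = (Q + (1 + Q*b²))/(Q + b) = (1 + Q + Q*b²)/(Q + b))
-676*l(3, o(-5)) = -676*(1 - 10 - 10*3²)/(-10 + 3) = -676*(1 - 10 - 10*9)/(-7) = -(-676)*(1 - 10 - 90)/7 = -(-676)*(-99)/7 = -676*99/7 = -66924/7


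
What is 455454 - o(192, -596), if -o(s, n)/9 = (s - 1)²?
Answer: 783783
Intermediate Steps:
o(s, n) = -9*(-1 + s)² (o(s, n) = -9*(s - 1)² = -9*(-1 + s)²)
455454 - o(192, -596) = 455454 - (-9)*(-1 + 192)² = 455454 - (-9)*191² = 455454 - (-9)*36481 = 455454 - 1*(-328329) = 455454 + 328329 = 783783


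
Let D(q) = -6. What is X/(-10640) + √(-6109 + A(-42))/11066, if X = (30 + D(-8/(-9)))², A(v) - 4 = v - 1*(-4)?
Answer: -36/665 + I*√6143/11066 ≈ -0.054135 + 0.0070827*I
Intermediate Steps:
A(v) = 8 + v (A(v) = 4 + (v - 1*(-4)) = 4 + (v + 4) = 4 + (4 + v) = 8 + v)
X = 576 (X = (30 - 6)² = 24² = 576)
X/(-10640) + √(-6109 + A(-42))/11066 = 576/(-10640) + √(-6109 + (8 - 42))/11066 = 576*(-1/10640) + √(-6109 - 34)*(1/11066) = -36/665 + √(-6143)*(1/11066) = -36/665 + (I*√6143)*(1/11066) = -36/665 + I*√6143/11066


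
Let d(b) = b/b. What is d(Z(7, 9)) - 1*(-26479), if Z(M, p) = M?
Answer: 26480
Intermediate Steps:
d(b) = 1
d(Z(7, 9)) - 1*(-26479) = 1 - 1*(-26479) = 1 + 26479 = 26480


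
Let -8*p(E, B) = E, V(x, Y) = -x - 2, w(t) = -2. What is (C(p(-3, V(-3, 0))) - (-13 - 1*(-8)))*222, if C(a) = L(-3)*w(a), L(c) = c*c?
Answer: -2886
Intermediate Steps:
L(c) = c**2
V(x, Y) = -2 - x
p(E, B) = -E/8
C(a) = -18 (C(a) = (-3)**2*(-2) = 9*(-2) = -18)
(C(p(-3, V(-3, 0))) - (-13 - 1*(-8)))*222 = (-18 - (-13 - 1*(-8)))*222 = (-18 - (-13 + 8))*222 = (-18 - 1*(-5))*222 = (-18 + 5)*222 = -13*222 = -2886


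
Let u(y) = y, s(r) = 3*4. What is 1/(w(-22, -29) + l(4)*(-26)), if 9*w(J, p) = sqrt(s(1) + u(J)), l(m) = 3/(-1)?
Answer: 3159/246407 - 9*I*sqrt(10)/492814 ≈ 0.01282 - 5.7751e-5*I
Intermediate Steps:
l(m) = -3 (l(m) = 3*(-1) = -3)
s(r) = 12
w(J, p) = sqrt(12 + J)/9
1/(w(-22, -29) + l(4)*(-26)) = 1/(sqrt(12 - 22)/9 - 3*(-26)) = 1/(sqrt(-10)/9 + 78) = 1/((I*sqrt(10))/9 + 78) = 1/(I*sqrt(10)/9 + 78) = 1/(78 + I*sqrt(10)/9)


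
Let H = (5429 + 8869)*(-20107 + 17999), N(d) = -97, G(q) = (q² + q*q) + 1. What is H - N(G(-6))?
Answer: -30140087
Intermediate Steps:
G(q) = 1 + 2*q² (G(q) = (q² + q²) + 1 = 2*q² + 1 = 1 + 2*q²)
H = -30140184 (H = 14298*(-2108) = -30140184)
H - N(G(-6)) = -30140184 - 1*(-97) = -30140184 + 97 = -30140087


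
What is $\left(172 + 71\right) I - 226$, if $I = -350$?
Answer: $-85276$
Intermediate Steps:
$\left(172 + 71\right) I - 226 = \left(172 + 71\right) \left(-350\right) - 226 = 243 \left(-350\right) - 226 = -85050 - 226 = -85276$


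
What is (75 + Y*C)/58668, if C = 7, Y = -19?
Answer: -29/29334 ≈ -0.00098861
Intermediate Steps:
(75 + Y*C)/58668 = (75 - 19*7)/58668 = (75 - 133)*(1/58668) = -58*1/58668 = -29/29334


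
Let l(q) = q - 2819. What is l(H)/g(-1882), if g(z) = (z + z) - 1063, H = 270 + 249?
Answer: 2300/4827 ≈ 0.47649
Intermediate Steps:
H = 519
l(q) = -2819 + q
g(z) = -1063 + 2*z (g(z) = 2*z - 1063 = -1063 + 2*z)
l(H)/g(-1882) = (-2819 + 519)/(-1063 + 2*(-1882)) = -2300/(-1063 - 3764) = -2300/(-4827) = -2300*(-1/4827) = 2300/4827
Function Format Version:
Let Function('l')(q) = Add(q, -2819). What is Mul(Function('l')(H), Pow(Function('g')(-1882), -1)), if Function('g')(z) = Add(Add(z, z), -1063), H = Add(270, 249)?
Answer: Rational(2300, 4827) ≈ 0.47649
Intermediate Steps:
H = 519
Function('l')(q) = Add(-2819, q)
Function('g')(z) = Add(-1063, Mul(2, z)) (Function('g')(z) = Add(Mul(2, z), -1063) = Add(-1063, Mul(2, z)))
Mul(Function('l')(H), Pow(Function('g')(-1882), -1)) = Mul(Add(-2819, 519), Pow(Add(-1063, Mul(2, -1882)), -1)) = Mul(-2300, Pow(Add(-1063, -3764), -1)) = Mul(-2300, Pow(-4827, -1)) = Mul(-2300, Rational(-1, 4827)) = Rational(2300, 4827)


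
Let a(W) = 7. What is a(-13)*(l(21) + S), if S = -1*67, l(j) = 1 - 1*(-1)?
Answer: -455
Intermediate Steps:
l(j) = 2 (l(j) = 1 + 1 = 2)
S = -67
a(-13)*(l(21) + S) = 7*(2 - 67) = 7*(-65) = -455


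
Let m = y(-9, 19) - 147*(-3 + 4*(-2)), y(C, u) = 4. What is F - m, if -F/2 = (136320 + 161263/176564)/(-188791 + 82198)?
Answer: -15229934903603/9410243226 ≈ -1618.4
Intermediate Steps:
F = 24069365743/9410243226 (F = -2*(136320 + 161263/176564)/(-188791 + 82198) = -2*(136320 + 161263*(1/176564))/(-106593) = -2*(136320 + 161263/176564)*(-1)/106593 = -24069365743*(-1)/(88282*106593) = -2*(-24069365743/18820486452) = 24069365743/9410243226 ≈ 2.5578)
m = 1621 (m = 4 - 147*(-3 + 4*(-2)) = 4 - 147*(-3 - 8) = 4 - 147*(-11) = 4 + 1617 = 1621)
F - m = 24069365743/9410243226 - 1*1621 = 24069365743/9410243226 - 1621 = -15229934903603/9410243226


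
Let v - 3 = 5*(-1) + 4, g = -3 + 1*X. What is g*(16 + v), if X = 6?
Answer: 54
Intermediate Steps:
g = 3 (g = -3 + 1*6 = -3 + 6 = 3)
v = 2 (v = 3 + (5*(-1) + 4) = 3 + (-5 + 4) = 3 - 1 = 2)
g*(16 + v) = 3*(16 + 2) = 3*18 = 54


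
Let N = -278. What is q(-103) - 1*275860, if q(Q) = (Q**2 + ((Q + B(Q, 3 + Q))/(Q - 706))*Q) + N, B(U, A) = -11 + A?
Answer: -214835003/809 ≈ -2.6556e+5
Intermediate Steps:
q(Q) = -278 + Q**2 + Q*(-8 + 2*Q)/(-706 + Q) (q(Q) = (Q**2 + ((Q + (-11 + (3 + Q)))/(Q - 706))*Q) - 278 = (Q**2 + ((Q + (-8 + Q))/(-706 + Q))*Q) - 278 = (Q**2 + ((-8 + 2*Q)/(-706 + Q))*Q) - 278 = (Q**2 + Q*(-8 + 2*Q)/(-706 + Q)) - 278 = -278 + Q**2 + Q*(-8 + 2*Q)/(-706 + Q))
q(-103) - 1*275860 = (196268 + (-103)**3 - 704*(-103)**2 - 286*(-103))/(-706 - 103) - 1*275860 = (196268 - 1092727 - 704*10609 + 29458)/(-809) - 275860 = -(196268 - 1092727 - 7468736 + 29458)/809 - 275860 = -1/809*(-8335737) - 275860 = 8335737/809 - 275860 = -214835003/809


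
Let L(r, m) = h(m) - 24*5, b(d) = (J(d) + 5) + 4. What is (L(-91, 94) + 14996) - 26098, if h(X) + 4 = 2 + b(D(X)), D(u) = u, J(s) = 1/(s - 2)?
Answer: -1031779/92 ≈ -11215.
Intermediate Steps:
J(s) = 1/(-2 + s)
b(d) = 9 + 1/(-2 + d) (b(d) = (1/(-2 + d) + 5) + 4 = (5 + 1/(-2 + d)) + 4 = 9 + 1/(-2 + d))
h(X) = -2 + (-17 + 9*X)/(-2 + X) (h(X) = -4 + (2 + (-17 + 9*X)/(-2 + X)) = -2 + (-17 + 9*X)/(-2 + X))
L(r, m) = -120 + (-13 + 7*m)/(-2 + m) (L(r, m) = (-13 + 7*m)/(-2 + m) - 24*5 = (-13 + 7*m)/(-2 + m) - 120 = -120 + (-13 + 7*m)/(-2 + m))
(L(-91, 94) + 14996) - 26098 = ((227 - 113*94)/(-2 + 94) + 14996) - 26098 = ((227 - 10622)/92 + 14996) - 26098 = ((1/92)*(-10395) + 14996) - 26098 = (-10395/92 + 14996) - 26098 = 1369237/92 - 26098 = -1031779/92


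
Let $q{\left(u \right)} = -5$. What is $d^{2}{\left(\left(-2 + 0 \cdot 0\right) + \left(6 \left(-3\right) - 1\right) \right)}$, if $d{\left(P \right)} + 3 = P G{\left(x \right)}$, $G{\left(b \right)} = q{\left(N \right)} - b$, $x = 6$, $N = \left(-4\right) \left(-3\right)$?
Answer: $51984$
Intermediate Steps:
$N = 12$
$G{\left(b \right)} = -5 - b$
$d{\left(P \right)} = -3 - 11 P$ ($d{\left(P \right)} = -3 + P \left(-5 - 6\right) = -3 + P \left(-11\right) = -3 - 11 P$)
$d^{2}{\left(\left(-2 + 0 \cdot 0\right) + \left(6 \left(-3\right) - 1\right) \right)} = \left(-3 - 11 \left(\left(-2 + 0 \cdot 0\right) + \left(6 \left(-3\right) - 1\right)\right)\right)^{2} = \left(-3 - 11 \left(\left(-2 + 0\right) - 19\right)\right)^{2} = \left(-3 - 11 \left(-2 - 19\right)\right)^{2} = \left(-3 - -231\right)^{2} = \left(-3 + 231\right)^{2} = 228^{2} = 51984$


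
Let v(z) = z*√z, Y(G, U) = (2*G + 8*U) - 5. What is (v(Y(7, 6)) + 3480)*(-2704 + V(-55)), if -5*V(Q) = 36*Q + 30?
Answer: -8052720 - 131898*√57 ≈ -9.0485e+6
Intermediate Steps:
Y(G, U) = -5 + 2*G + 8*U
v(z) = z^(3/2)
V(Q) = -6 - 36*Q/5 (V(Q) = -(36*Q + 30)/5 = -(30 + 36*Q)/5 = -6 - 36*Q/5)
(v(Y(7, 6)) + 3480)*(-2704 + V(-55)) = ((-5 + 2*7 + 8*6)^(3/2) + 3480)*(-2704 + (-6 - 36/5*(-55))) = ((-5 + 14 + 48)^(3/2) + 3480)*(-2704 + (-6 + 396)) = (57^(3/2) + 3480)*(-2704 + 390) = (57*√57 + 3480)*(-2314) = (3480 + 57*√57)*(-2314) = -8052720 - 131898*√57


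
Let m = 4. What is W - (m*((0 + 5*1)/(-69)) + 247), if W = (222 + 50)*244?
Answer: 4562369/69 ≈ 66121.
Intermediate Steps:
W = 66368 (W = 272*244 = 66368)
W - (m*((0 + 5*1)/(-69)) + 247) = 66368 - (4*((0 + 5*1)/(-69)) + 247) = 66368 - (4*((0 + 5)*(-1/69)) + 247) = 66368 - (4*(5*(-1/69)) + 247) = 66368 - (4*(-5/69) + 247) = 66368 - (-20/69 + 247) = 66368 - 1*17023/69 = 66368 - 17023/69 = 4562369/69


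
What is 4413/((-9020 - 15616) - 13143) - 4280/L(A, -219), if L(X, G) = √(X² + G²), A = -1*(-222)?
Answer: -1471/12593 - 856*√10805/6483 ≈ -13.842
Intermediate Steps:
A = 222
L(X, G) = √(G² + X²)
4413/((-9020 - 15616) - 13143) - 4280/L(A, -219) = 4413/((-9020 - 15616) - 13143) - 4280/√((-219)² + 222²) = 4413/(-24636 - 13143) - 4280/√(47961 + 49284) = 4413/(-37779) - 4280*√10805/32415 = 4413*(-1/37779) - 4280*√10805/32415 = -1471/12593 - 856*√10805/6483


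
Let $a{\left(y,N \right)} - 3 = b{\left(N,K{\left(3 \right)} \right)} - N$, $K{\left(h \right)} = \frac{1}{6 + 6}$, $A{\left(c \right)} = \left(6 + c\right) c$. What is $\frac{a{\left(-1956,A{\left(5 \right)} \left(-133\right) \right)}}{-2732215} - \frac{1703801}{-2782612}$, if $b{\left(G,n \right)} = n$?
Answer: $\frac{3476090447036}{5702020684185} \approx 0.60962$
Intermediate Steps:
$A{\left(c \right)} = c \left(6 + c\right)$
$K{\left(h \right)} = \frac{1}{12}$
$a{\left(y,N \right)} = \frac{37}{12} - N$ ($a{\left(y,N \right)} = 3 - \left(- \frac{1}{12} + N\right) = \frac{37}{12} - N$)
$\frac{a{\left(-1956,A{\left(5 \right)} \left(-133\right) \right)}}{-2732215} - \frac{1703801}{-2782612} = \frac{\frac{37}{12} - 5 \left(6 + 5\right) \left(-133\right)}{-2732215} - \frac{1703801}{-2782612} = \left(\frac{37}{12} - 5 \cdot 11 \left(-133\right)\right) \left(- \frac{1}{2732215}\right) - - \frac{1703801}{2782612} = \left(\frac{37}{12} - 55 \left(-133\right)\right) \left(- \frac{1}{2732215}\right) + \frac{1703801}{2782612} = \left(\frac{37}{12} - -7315\right) \left(- \frac{1}{2732215}\right) + \frac{1703801}{2782612} = \left(\frac{37}{12} + 7315\right) \left(- \frac{1}{2732215}\right) + \frac{1703801}{2782612} = \frac{87817}{12} \left(- \frac{1}{2732215}\right) + \frac{1703801}{2782612} = - \frac{87817}{32786580} + \frac{1703801}{2782612} = \frac{3476090447036}{5702020684185}$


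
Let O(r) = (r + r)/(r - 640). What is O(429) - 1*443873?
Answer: -93658061/211 ≈ -4.4388e+5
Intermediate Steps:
O(r) = 2*r/(-640 + r) (O(r) = (2*r)/(-640 + r) = 2*r/(-640 + r))
O(429) - 1*443873 = 2*429/(-640 + 429) - 1*443873 = 2*429/(-211) - 443873 = 2*429*(-1/211) - 443873 = -858/211 - 443873 = -93658061/211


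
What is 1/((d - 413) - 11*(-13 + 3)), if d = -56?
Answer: -1/359 ≈ -0.0027855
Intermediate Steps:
1/((d - 413) - 11*(-13 + 3)) = 1/((-56 - 413) - 11*(-13 + 3)) = 1/(-469 - 11*(-10)) = 1/(-469 + 110) = 1/(-359) = -1/359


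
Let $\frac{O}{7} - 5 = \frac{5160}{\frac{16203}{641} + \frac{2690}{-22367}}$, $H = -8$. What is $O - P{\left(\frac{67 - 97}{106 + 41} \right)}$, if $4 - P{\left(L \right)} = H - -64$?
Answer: $\frac{549241235997}{360688211} \approx 1522.8$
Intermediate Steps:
$O = \frac{530485449025}{360688211}$ ($O = 35 + 7 \frac{5160}{\frac{16203}{641} + \frac{2690}{-22367}} = 35 + 7 \frac{5160}{16203 \cdot \frac{1}{641} + 2690 \left(- \frac{1}{22367}\right)} = 35 + 7 \frac{5160}{\frac{16203}{641} - \frac{2690}{22367}} = 35 + 7 \frac{5160}{\frac{360688211}{14337247}} = 35 + 7 \cdot 5160 \cdot \frac{14337247}{360688211} = 35 + 7 \cdot \frac{73980194520}{360688211} = 35 + \frac{517861361640}{360688211} = \frac{530485449025}{360688211} \approx 1470.8$)
$P{\left(L \right)} = -52$ ($P{\left(L \right)} = 4 - \left(-8 - -64\right) = 4 - \left(-8 + 64\right) = 4 - 56 = -52$)
$O - P{\left(\frac{67 - 97}{106 + 41} \right)} = \frac{530485449025}{360688211} - -52 = \frac{530485449025}{360688211} + 52 = \frac{549241235997}{360688211}$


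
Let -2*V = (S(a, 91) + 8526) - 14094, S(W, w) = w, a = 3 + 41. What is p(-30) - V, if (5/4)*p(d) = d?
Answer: -5525/2 ≈ -2762.5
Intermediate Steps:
a = 44
p(d) = 4*d/5
V = 5477/2 (V = -((91 + 8526) - 14094)/2 = -(8617 - 14094)/2 = -½*(-5477) = 5477/2 ≈ 2738.5)
p(-30) - V = (⅘)*(-30) - 1*5477/2 = -24 - 5477/2 = -5525/2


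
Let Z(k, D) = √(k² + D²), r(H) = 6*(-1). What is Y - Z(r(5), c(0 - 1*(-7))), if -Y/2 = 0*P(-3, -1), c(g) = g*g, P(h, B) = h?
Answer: -√2437 ≈ -49.366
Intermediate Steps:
c(g) = g²
Y = 0 (Y = -0*(-3) = -2*0 = 0)
r(H) = -6
Z(k, D) = √(D² + k²)
Y - Z(r(5), c(0 - 1*(-7))) = 0 - √(((0 - 1*(-7))²)² + (-6)²) = 0 - √(((0 + 7)²)² + 36) = 0 - √((7²)² + 36) = 0 - √(49² + 36) = 0 - √(2401 + 36) = 0 - √2437 = -√2437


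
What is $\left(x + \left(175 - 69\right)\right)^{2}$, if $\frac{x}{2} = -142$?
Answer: $31684$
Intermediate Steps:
$x = -284$ ($x = 2 \left(-142\right) = -284$)
$\left(x + \left(175 - 69\right)\right)^{2} = \left(-284 + \left(175 - 69\right)\right)^{2} = \left(-284 + 106\right)^{2} = \left(-178\right)^{2} = 31684$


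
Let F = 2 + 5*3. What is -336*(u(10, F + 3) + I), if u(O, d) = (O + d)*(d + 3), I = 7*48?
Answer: -344736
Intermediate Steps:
F = 17 (F = 2 + 15 = 17)
I = 336
u(O, d) = (3 + d)*(O + d) (u(O, d) = (O + d)*(3 + d) = (3 + d)*(O + d))
-336*(u(10, F + 3) + I) = -336*(((17 + 3)² + 3*10 + 3*(17 + 3) + 10*(17 + 3)) + 336) = -336*((20² + 30 + 3*20 + 10*20) + 336) = -336*((400 + 30 + 60 + 200) + 336) = -336*(690 + 336) = -336*1026 = -344736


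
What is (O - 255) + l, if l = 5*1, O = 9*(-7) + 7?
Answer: -306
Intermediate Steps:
O = -56 (O = -63 + 7 = -56)
l = 5
(O - 255) + l = (-56 - 255) + 5 = -311 + 5 = -306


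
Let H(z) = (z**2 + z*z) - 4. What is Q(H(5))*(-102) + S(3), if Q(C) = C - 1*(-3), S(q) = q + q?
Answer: -4992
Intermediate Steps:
H(z) = -4 + 2*z**2 (H(z) = (z**2 + z**2) - 4 = 2*z**2 - 4 = -4 + 2*z**2)
S(q) = 2*q
Q(C) = 3 + C (Q(C) = C + 3 = 3 + C)
Q(H(5))*(-102) + S(3) = (3 + (-4 + 2*5**2))*(-102) + 2*3 = (3 + (-4 + 2*25))*(-102) + 6 = (3 + (-4 + 50))*(-102) + 6 = (3 + 46)*(-102) + 6 = 49*(-102) + 6 = -4998 + 6 = -4992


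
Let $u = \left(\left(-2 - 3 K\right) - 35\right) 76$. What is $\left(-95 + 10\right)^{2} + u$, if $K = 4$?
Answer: $3501$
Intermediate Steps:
$u = -3724$ ($u = \left(\left(-2 - 12\right) - 35\right) 76 = \left(-14 - 35\right) 76 = \left(-49\right) 76 = -3724$)
$\left(-95 + 10\right)^{2} + u = \left(-95 + 10\right)^{2} - 3724 = \left(-85\right)^{2} - 3724 = 7225 - 3724 = 3501$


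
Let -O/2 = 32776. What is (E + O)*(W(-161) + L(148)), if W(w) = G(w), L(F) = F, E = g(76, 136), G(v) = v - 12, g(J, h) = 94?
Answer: 1636450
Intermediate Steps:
G(v) = -12 + v
E = 94
W(w) = -12 + w
O = -65552 (O = -2*32776 = -65552)
(E + O)*(W(-161) + L(148)) = (94 - 65552)*((-12 - 161) + 148) = -65458*(-173 + 148) = -65458*(-25) = 1636450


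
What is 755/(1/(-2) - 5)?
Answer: -1510/11 ≈ -137.27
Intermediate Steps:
755/(1/(-2) - 5) = 755/(-½ - 5) = 755/(-11/2) = 755*(-2/11) = -1510/11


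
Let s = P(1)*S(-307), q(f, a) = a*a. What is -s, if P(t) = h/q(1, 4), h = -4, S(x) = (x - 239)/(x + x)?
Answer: 273/1228 ≈ 0.22231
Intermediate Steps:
q(f, a) = a²
S(x) = (-239 + x)/(2*x) (S(x) = (-239 + x)/((2*x)) = (-239 + x)*(1/(2*x)) = (-239 + x)/(2*x))
P(t) = -¼ (P(t) = -4/(4²) = -4/16 = -4*1/16 = -¼)
s = -273/1228 (s = -(-239 - 307)/(8*(-307)) = -(-1)*(-546)/(8*307) = -¼*273/307 = -273/1228 ≈ -0.22231)
-s = -1*(-273/1228) = 273/1228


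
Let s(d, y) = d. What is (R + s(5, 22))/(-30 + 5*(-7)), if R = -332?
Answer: 327/65 ≈ 5.0308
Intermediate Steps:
(R + s(5, 22))/(-30 + 5*(-7)) = (-332 + 5)/(-30 + 5*(-7)) = -327/(-30 - 35) = -327/(-65) = -327*(-1/65) = 327/65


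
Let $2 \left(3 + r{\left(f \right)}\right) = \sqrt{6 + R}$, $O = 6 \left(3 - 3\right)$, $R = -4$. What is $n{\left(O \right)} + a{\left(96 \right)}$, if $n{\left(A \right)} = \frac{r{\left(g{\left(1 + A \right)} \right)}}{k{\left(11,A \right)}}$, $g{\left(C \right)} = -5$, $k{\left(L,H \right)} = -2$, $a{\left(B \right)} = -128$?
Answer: $- \frac{253}{2} - \frac{\sqrt{2}}{4} \approx -126.85$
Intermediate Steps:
$O = 0$ ($O = 6 \cdot 0 = 0$)
$r{\left(f \right)} = -3 + \frac{\sqrt{2}}{2}$ ($r{\left(f \right)} = -3 + \frac{\sqrt{6 - 4}}{2} = -3 + \frac{\sqrt{2}}{2}$)
$n{\left(A \right)} = \frac{3}{2} - \frac{\sqrt{2}}{4}$ ($n{\left(A \right)} = \frac{-3 + \frac{\sqrt{2}}{2}}{-2} = \left(-3 + \frac{\sqrt{2}}{2}\right) \left(- \frac{1}{2}\right) = \frac{3}{2} - \frac{\sqrt{2}}{4}$)
$n{\left(O \right)} + a{\left(96 \right)} = \left(\frac{3}{2} - \frac{\sqrt{2}}{4}\right) - 128 = - \frac{253}{2} - \frac{\sqrt{2}}{4}$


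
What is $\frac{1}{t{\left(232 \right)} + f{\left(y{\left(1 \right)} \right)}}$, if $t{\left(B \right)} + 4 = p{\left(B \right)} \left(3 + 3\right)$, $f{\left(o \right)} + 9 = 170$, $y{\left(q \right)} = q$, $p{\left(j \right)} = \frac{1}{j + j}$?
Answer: $\frac{232}{36427} \approx 0.0063689$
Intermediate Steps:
$p{\left(j \right)} = \frac{1}{2 j}$
$f{\left(o \right)} = 161$ ($f{\left(o \right)} = -9 + 170 = 161$)
$t{\left(B \right)} = -4 + \frac{3}{B}$ ($t{\left(B \right)} = -4 + \frac{1}{2 B} \left(3 + 3\right) = -4 + \frac{1}{2 B} 6 = -4 + \frac{3}{B}$)
$\frac{1}{t{\left(232 \right)} + f{\left(y{\left(1 \right)} \right)}} = \frac{1}{\left(-4 + \frac{3}{232}\right) + 161} = \frac{1}{- \frac{925}{232} + 161} = \frac{1}{\frac{36427}{232}} = \frac{232}{36427}$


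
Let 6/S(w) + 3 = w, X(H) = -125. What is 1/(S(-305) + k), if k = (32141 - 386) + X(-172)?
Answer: 154/4871017 ≈ 3.1616e-5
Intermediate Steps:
S(w) = 6/(-3 + w)
k = 31630 (k = (32141 - 386) - 125 = 31755 - 125 = 31630)
1/(S(-305) + k) = 1/(6/(-3 - 305) + 31630) = 1/(6/(-308) + 31630) = 1/(6*(-1/308) + 31630) = 1/(-3/154 + 31630) = 1/(4871017/154) = 154/4871017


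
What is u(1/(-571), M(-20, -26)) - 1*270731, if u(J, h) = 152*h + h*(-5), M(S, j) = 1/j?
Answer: -7039153/26 ≈ -2.7074e+5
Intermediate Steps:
u(J, h) = 147*h (u(J, h) = 152*h - 5*h = 147*h)
u(1/(-571), M(-20, -26)) - 1*270731 = 147/(-26) - 1*270731 = 147*(-1/26) - 270731 = -147/26 - 270731 = -7039153/26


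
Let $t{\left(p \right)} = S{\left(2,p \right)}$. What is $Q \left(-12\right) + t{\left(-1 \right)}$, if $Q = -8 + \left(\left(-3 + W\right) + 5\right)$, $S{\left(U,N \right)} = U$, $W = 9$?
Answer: $-34$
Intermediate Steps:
$t{\left(p \right)} = 2$
$Q = 3$ ($Q = -8 + \left(\left(-3 + 9\right) + 5\right) = -8 + \left(6 + 5\right) = -8 + 11 = 3$)
$Q \left(-12\right) + t{\left(-1 \right)} = 3 \left(-12\right) + 2 = -36 + 2 = -34$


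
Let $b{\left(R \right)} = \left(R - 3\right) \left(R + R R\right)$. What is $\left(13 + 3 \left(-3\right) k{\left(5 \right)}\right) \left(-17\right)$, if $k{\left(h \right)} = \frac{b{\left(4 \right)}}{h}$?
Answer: $391$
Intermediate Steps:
$b{\left(R \right)} = \left(-3 + R\right) \left(R + R^{2}\right)$
$k{\left(h \right)} = \frac{20}{h}$ ($k{\left(h \right)} = \frac{4 \left(-3 + 4^{2} - 8\right)}{h} = \frac{4 \left(-3 + 16 - 8\right)}{h} = \frac{4 \cdot 5}{h} = \frac{20}{h}$)
$\left(13 + 3 \left(-3\right) k{\left(5 \right)}\right) \left(-17\right) = \left(13 + 3 \left(-3\right) \frac{20}{5}\right) \left(-17\right) = \left(13 - 9 \cdot 20 \cdot \frac{1}{5}\right) \left(-17\right) = \left(13 - 36\right) \left(-17\right) = \left(-23\right) \left(-17\right) = 391$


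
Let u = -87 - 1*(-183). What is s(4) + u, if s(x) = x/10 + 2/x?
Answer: 969/10 ≈ 96.900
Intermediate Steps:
u = 96 (u = -87 + 183 = 96)
s(x) = 2/x + x/10 (s(x) = x*(1/10) + 2/x = x/10 + 2/x = 2/x + x/10)
s(4) + u = (2/4 + (1/10)*4) + 96 = (2*(1/4) + 2/5) + 96 = (1/2 + 2/5) + 96 = 9/10 + 96 = 969/10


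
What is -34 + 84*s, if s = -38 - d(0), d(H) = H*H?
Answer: -3226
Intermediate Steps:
d(H) = H²
s = -38 (s = -38 - 1*0² = -38 - 1*0 = -38 + 0 = -38)
-34 + 84*s = -34 + 84*(-38) = -34 - 3192 = -3226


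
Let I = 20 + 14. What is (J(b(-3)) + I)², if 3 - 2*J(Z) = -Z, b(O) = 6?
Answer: 5929/4 ≈ 1482.3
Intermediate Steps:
J(Z) = 3/2 + Z/2 (J(Z) = 3/2 - (-1)*Z/2 = 3/2 + Z/2)
I = 34
(J(b(-3)) + I)² = ((3/2 + (½)*6) + 34)² = ((3/2 + 3) + 34)² = (9/2 + 34)² = (77/2)² = 5929/4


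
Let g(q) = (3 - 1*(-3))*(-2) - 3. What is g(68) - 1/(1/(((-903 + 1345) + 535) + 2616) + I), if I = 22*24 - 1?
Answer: -28406273/1893512 ≈ -15.002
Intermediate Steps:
g(q) = -15 (g(q) = (3 + 3)*(-2) - 3 = 6*(-2) - 3 = -12 - 3 = -15)
I = 527 (I = 528 - 1 = 527)
g(68) - 1/(1/(((-903 + 1345) + 535) + 2616) + I) = -15 - 1/(1/(((-903 + 1345) + 535) + 2616) + 527) = -15 - 1/(1/((442 + 535) + 2616) + 527) = -15 - 1/(1/(977 + 2616) + 527) = -15 - 1/(1/3593 + 527) = -15 - 1/1893512/3593 = -15 - 1*3593/1893512 = -15 - 3593/1893512 = -28406273/1893512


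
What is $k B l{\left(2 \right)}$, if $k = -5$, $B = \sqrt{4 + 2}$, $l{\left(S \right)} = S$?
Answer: $- 10 \sqrt{6} \approx -24.495$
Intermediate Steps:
$B = \sqrt{6} \approx 2.4495$
$k B l{\left(2 \right)} = - 5 \sqrt{6} \cdot 2 = - 10 \sqrt{6}$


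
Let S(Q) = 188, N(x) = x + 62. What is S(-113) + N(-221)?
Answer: 29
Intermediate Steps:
N(x) = 62 + x
S(-113) + N(-221) = 188 + (62 - 221) = 188 - 159 = 29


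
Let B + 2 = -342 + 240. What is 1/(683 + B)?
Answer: 1/579 ≈ 0.0017271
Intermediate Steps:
B = -104 (B = -2 + (-342 + 240) = -2 - 102 = -104)
1/(683 + B) = 1/(683 - 104) = 1/579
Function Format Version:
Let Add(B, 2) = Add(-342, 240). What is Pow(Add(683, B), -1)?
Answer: Rational(1, 579) ≈ 0.0017271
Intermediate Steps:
B = -104 (B = Add(-2, Add(-342, 240)) = Add(-2, -102) = -104)
Pow(Add(683, B), -1) = Pow(Add(683, -104), -1) = Pow(579, -1) = Rational(1, 579)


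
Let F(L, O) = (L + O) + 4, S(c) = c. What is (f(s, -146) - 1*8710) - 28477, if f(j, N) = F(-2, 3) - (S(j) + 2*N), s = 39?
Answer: -36929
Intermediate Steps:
F(L, O) = 4 + L + O
f(j, N) = 5 - j - 2*N (f(j, N) = (4 - 2 + 3) - (j + 2*N) = 5 + (-j - 2*N) = 5 - j - 2*N)
(f(s, -146) - 1*8710) - 28477 = ((5 - 1*39 - 2*(-146)) - 1*8710) - 28477 = ((5 - 39 + 292) - 8710) - 28477 = (258 - 8710) - 28477 = -8452 - 28477 = -36929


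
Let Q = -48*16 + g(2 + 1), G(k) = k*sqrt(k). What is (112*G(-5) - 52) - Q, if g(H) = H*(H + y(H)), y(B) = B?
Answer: 698 - 560*I*sqrt(5) ≈ 698.0 - 1252.2*I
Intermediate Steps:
G(k) = k**(3/2)
g(H) = 2*H**2 (g(H) = H*(H + H) = H*(2*H) = 2*H**2)
Q = -750 (Q = -48*16 + 2*(2 + 1)**2 = -768 + 2*3**2 = -768 + 2*9 = -768 + 18 = -750)
(112*G(-5) - 52) - Q = (112*(-5)**(3/2) - 52) - 1*(-750) = (112*(-5*I*sqrt(5)) - 52) + 750 = (-560*I*sqrt(5) - 52) + 750 = (-52 - 560*I*sqrt(5)) + 750 = 698 - 560*I*sqrt(5)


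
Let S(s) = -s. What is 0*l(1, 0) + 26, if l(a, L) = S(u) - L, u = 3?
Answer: 26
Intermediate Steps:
l(a, L) = -3 - L (l(a, L) = -1*3 - L = -3 - L)
0*l(1, 0) + 26 = 0*(-3 - 1*0) + 26 = 0*(-3 + 0) + 26 = 0*(-3) + 26 = 0 + 26 = 26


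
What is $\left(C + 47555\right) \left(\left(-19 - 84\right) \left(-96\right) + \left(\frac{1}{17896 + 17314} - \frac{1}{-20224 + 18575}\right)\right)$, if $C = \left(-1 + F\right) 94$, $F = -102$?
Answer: $\frac{21743270771209867}{58061290} \approx 3.7449 \cdot 10^{8}$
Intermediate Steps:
$C = -9682$ ($C = \left(-1 - 102\right) 94 = \left(-103\right) 94 = -9682$)
$\left(C + 47555\right) \left(\left(-19 - 84\right) \left(-96\right) + \left(\frac{1}{17896 + 17314} - \frac{1}{-20224 + 18575}\right)\right) = \left(-9682 + 47555\right) \left(\left(-19 - 84\right) \left(-96\right) + \left(\frac{1}{17896 + 17314} - \frac{1}{-20224 + 18575}\right)\right) = 37873 \left(\left(-103\right) \left(-96\right) + \left(\frac{1}{35210} - \frac{1}{-1649}\right)\right) = 37873 \left(9888 + \left(\frac{1}{35210} - - \frac{1}{1649}\right)\right) = 37873 \left(9888 + \left(\frac{1}{35210} + \frac{1}{1649}\right)\right) = 37873 \left(9888 + \frac{36859}{58061290}\right) = 37873 \cdot \frac{574110072379}{58061290} = \frac{21743270771209867}{58061290}$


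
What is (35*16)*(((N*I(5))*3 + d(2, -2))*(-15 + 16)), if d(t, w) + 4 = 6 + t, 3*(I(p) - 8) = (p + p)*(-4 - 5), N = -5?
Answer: 187040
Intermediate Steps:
I(p) = 8 - 6*p (I(p) = 8 + ((p + p)*(-4 - 5))/3 = 8 + ((2*p)*(-9))/3 = 8 + (-18*p)/3 = 8 - 6*p)
d(t, w) = 2 + t (d(t, w) = -4 + (6 + t) = 2 + t)
(35*16)*(((N*I(5))*3 + d(2, -2))*(-15 + 16)) = (35*16)*((-5*(8 - 6*5)*3 + (2 + 2))*(-15 + 16)) = 560*((-5*(8 - 30)*3 + 4)*1) = 560*((-5*(-22)*3 + 4)*1) = 560*((110*3 + 4)*1) = 560*((330 + 4)*1) = 560*(334*1) = 560*334 = 187040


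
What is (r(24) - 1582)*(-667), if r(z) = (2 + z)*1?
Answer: 1037852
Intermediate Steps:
r(z) = 2 + z
(r(24) - 1582)*(-667) = ((2 + 24) - 1582)*(-667) = (26 - 1582)*(-667) = -1556*(-667) = 1037852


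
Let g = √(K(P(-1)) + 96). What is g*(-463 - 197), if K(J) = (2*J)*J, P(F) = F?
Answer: -4620*√2 ≈ -6533.7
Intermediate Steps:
K(J) = 2*J²
g = 7*√2 (g = √(2*(-1)² + 96) = √(2*1 + 96) = √(2 + 96) = √98 = 7*√2 ≈ 9.8995)
g*(-463 - 197) = (7*√2)*(-463 - 197) = (7*√2)*(-660) = -4620*√2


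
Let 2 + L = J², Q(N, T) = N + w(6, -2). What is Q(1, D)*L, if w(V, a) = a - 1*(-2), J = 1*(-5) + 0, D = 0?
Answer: 23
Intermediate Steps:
J = -5 (J = -5 + 0 = -5)
w(V, a) = 2 + a (w(V, a) = a + 2 = 2 + a)
Q(N, T) = N (Q(N, T) = N + (2 - 2) = N + 0 = N)
L = 23 (L = -2 + (-5)² = -2 + 25 = 23)
Q(1, D)*L = 1*23 = 23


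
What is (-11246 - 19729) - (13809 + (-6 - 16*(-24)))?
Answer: -45162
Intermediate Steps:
(-11246 - 19729) - (13809 + (-6 - 16*(-24))) = -30975 - (13809 + (-6 + 384)) = -30975 - (13809 + 378) = -30975 - 1*14187 = -30975 - 14187 = -45162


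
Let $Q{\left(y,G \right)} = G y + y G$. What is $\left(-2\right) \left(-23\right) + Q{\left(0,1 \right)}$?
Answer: $46$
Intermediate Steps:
$Q{\left(y,G \right)} = 2 G y$ ($Q{\left(y,G \right)} = G y + G y = 2 G y$)
$\left(-2\right) \left(-23\right) + Q{\left(0,1 \right)} = \left(-2\right) \left(-23\right) + 2 \cdot 1 \cdot 0 = 46 + 0 = 46$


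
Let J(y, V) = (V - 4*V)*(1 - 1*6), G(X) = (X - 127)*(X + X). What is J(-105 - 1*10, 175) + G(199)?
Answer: 31281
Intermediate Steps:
G(X) = 2*X*(-127 + X) (G(X) = (-127 + X)*(2*X) = 2*X*(-127 + X))
J(y, V) = 15*V (J(y, V) = (-3*V)*(1 - 6) = -3*V*(-5) = 15*V)
J(-105 - 1*10, 175) + G(199) = 15*175 + 2*199*(-127 + 199) = 2625 + 2*199*72 = 2625 + 28656 = 31281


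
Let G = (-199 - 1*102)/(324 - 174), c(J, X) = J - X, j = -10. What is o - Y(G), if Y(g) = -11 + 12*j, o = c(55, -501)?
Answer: 687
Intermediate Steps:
G = -301/150 (G = (-199 - 102)/150 = -301*1/150 = -301/150 ≈ -2.0067)
o = 556 (o = 55 - 1*(-501) = 55 + 501 = 556)
Y(g) = -131 (Y(g) = -11 + 12*(-10) = -11 - 120 = -131)
o - Y(G) = 556 - 1*(-131) = 556 + 131 = 687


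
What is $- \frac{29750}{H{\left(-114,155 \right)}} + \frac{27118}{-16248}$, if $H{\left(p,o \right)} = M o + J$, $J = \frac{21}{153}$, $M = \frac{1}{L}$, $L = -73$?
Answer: $\frac{449853945877}{30034428} \approx 14978.0$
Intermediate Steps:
$M = - \frac{1}{73}$ ($M = \frac{1}{-73} = - \frac{1}{73} \approx -0.013699$)
$J = \frac{7}{51}$ ($J = 21 \cdot \frac{1}{153} = \frac{7}{51} \approx 0.13725$)
$H{\left(p,o \right)} = \frac{7}{51} - \frac{o}{73}$ ($H{\left(p,o \right)} = - \frac{o}{73} + \frac{7}{51} = \frac{7}{51} - \frac{o}{73}$)
$- \frac{29750}{H{\left(-114,155 \right)}} + \frac{27118}{-16248} = - \frac{29750}{\frac{7}{51} - \frac{155}{73}} + \frac{27118}{-16248} = - \frac{29750}{\frac{7}{51} - \frac{155}{73}} + 27118 \left(- \frac{1}{16248}\right) = - \frac{29750}{- \frac{7394}{3723}} - \frac{13559}{8124} = \left(-29750\right) \left(- \frac{3723}{7394}\right) - \frac{13559}{8124} = \frac{55379625}{3697} - \frac{13559}{8124} = \frac{449853945877}{30034428}$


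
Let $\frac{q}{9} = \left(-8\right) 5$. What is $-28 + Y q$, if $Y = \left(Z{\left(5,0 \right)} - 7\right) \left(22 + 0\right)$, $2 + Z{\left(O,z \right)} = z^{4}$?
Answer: $71252$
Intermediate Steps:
$Z{\left(O,z \right)} = -2 + z^{4}$
$q = -360$ ($q = 9 \left(\left(-8\right) 5\right) = 9 \left(-40\right) = -360$)
$Y = -198$ ($Y = \left(\left(-2 + 0^{4}\right) - 7\right) \left(22 + 0\right) = \left(\left(-2 + 0\right) - 7\right) 22 = \left(-2 - 7\right) 22 = \left(-9\right) 22 = -198$)
$-28 + Y q = -28 - -71280 = -28 + 71280 = 71252$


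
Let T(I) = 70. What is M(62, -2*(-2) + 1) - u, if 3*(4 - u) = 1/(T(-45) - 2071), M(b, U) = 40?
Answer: 216107/6003 ≈ 36.000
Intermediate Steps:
u = 24013/6003 (u = 4 - 1/(3*(70 - 2071)) = 4 - ⅓/(-2001) = 4 - ⅓*(-1/2001) = 4 + 1/6003 = 24013/6003 ≈ 4.0002)
M(62, -2*(-2) + 1) - u = 40 - 1*24013/6003 = 40 - 24013/6003 = 216107/6003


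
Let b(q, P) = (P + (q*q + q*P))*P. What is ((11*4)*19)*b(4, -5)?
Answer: 37620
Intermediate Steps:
b(q, P) = P*(P + q² + P*q) (b(q, P) = (P + (q² + P*q))*P = (P + q² + P*q)*P = P*(P + q² + P*q))
((11*4)*19)*b(4, -5) = ((11*4)*19)*(-5*(-5 + 4² - 5*4)) = (44*19)*(-5*(-5 + 16 - 20)) = 836*(-5*(-9)) = 836*45 = 37620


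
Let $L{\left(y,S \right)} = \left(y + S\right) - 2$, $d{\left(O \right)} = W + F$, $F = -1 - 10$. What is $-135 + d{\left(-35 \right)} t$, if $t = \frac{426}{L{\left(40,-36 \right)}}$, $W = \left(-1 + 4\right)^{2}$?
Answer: $-561$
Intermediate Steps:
$W = 9$ ($W = 3^{2} = 9$)
$F = -11$ ($F = -1 - 10 = -11$)
$d{\left(O \right)} = -2$ ($d{\left(O \right)} = 9 - 11 = -2$)
$L{\left(y,S \right)} = -2 + S + y$ ($L{\left(y,S \right)} = \left(S + y\right) - 2 = -2 + S + y$)
$t = 213$ ($t = \frac{426}{-2 - 36 + 40} = \frac{426}{2} = 426 \cdot \frac{1}{2} = 213$)
$-135 + d{\left(-35 \right)} t = -135 - 426 = -561$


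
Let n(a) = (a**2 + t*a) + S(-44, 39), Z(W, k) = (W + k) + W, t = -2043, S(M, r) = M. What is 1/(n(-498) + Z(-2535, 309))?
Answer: 1/1260613 ≈ 7.9326e-7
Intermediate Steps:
Z(W, k) = k + 2*W
n(a) = -44 + a**2 - 2043*a (n(a) = (a**2 - 2043*a) - 44 = -44 + a**2 - 2043*a)
1/(n(-498) + Z(-2535, 309)) = 1/((-44 + (-498)**2 - 2043*(-498)) + (309 + 2*(-2535))) = 1/((-44 + 248004 + 1017414) + (309 - 5070)) = 1/(1265374 - 4761) = 1/1260613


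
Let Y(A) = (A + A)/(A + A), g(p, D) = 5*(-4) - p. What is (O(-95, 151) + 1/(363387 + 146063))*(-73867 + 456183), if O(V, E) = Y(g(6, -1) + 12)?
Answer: 97385634258/254725 ≈ 3.8232e+5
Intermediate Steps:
g(p, D) = -20 - p
Y(A) = 1 (Y(A) = (2*A)/((2*A)) = (2*A)*(1/(2*A)) = 1)
O(V, E) = 1
(O(-95, 151) + 1/(363387 + 146063))*(-73867 + 456183) = (1 + 1/(363387 + 146063))*(-73867 + 456183) = (1 + 1/509450)*382316 = (509451/509450)*382316 = 97385634258/254725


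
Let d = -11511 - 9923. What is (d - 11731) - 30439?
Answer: -63604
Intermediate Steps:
d = -21434
(d - 11731) - 30439 = (-21434 - 11731) - 30439 = -33165 - 30439 = -63604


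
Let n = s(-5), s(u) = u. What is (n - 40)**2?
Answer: 2025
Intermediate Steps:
n = -5
(n - 40)**2 = (-5 - 40)**2 = (-45)**2 = 2025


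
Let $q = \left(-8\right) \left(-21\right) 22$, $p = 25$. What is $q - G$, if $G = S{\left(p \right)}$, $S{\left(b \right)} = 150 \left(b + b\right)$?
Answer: $-3804$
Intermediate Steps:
$S{\left(b \right)} = 300 b$ ($S{\left(b \right)} = 150 \cdot 2 b = 300 b$)
$q = 3696$ ($q = 168 \cdot 22 = 3696$)
$G = 7500$ ($G = 300 \cdot 25 = 7500$)
$q - G = 3696 - 7500 = -3804$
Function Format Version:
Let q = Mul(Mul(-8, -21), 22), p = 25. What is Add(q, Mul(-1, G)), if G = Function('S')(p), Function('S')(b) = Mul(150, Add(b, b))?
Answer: -3804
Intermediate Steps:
Function('S')(b) = Mul(300, b) (Function('S')(b) = Mul(150, Mul(2, b)) = Mul(300, b))
q = 3696 (q = Mul(168, 22) = 3696)
G = 7500 (G = Mul(300, 25) = 7500)
Add(q, Mul(-1, G)) = Add(3696, Mul(-1, 7500)) = Add(3696, -7500) = -3804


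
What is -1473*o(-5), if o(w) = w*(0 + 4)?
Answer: 29460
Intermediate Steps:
o(w) = 4*w (o(w) = w*4 = 4*w)
-1473*o(-5) = -5892*(-5) = -1473*(-20) = 29460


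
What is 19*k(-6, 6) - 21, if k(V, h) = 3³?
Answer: 492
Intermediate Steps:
k(V, h) = 27
19*k(-6, 6) - 21 = 19*27 - 21 = 513 - 21 = 492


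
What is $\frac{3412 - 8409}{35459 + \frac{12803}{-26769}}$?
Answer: $- \frac{133764693}{949189168} \approx -0.14093$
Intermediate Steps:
$\frac{3412 - 8409}{35459 + \frac{12803}{-26769}} = - \frac{4997}{35459 + 12803 \left(- \frac{1}{26769}\right)} = - \frac{4997}{35459 - \frac{12803}{26769}} = - \frac{4997}{\frac{949189168}{26769}} = \left(-4997\right) \frac{26769}{949189168} = - \frac{133764693}{949189168}$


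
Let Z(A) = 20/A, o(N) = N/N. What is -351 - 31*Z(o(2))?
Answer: -971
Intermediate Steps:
o(N) = 1
-351 - 31*Z(o(2)) = -351 - 620/1 = -351 - 620 = -971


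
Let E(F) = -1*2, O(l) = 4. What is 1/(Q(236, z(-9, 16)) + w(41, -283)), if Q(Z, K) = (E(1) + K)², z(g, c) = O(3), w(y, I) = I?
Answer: -1/279 ≈ -0.0035842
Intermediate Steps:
z(g, c) = 4
E(F) = -2
Q(Z, K) = (-2 + K)²
1/(Q(236, z(-9, 16)) + w(41, -283)) = 1/((-2 + 4)² - 283) = 1/(2² - 283) = 1/(4 - 283) = 1/(-279) = -1/279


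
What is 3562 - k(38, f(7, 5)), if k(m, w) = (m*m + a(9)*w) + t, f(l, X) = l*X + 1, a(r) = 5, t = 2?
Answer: 1936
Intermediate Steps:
f(l, X) = 1 + X*l (f(l, X) = X*l + 1 = 1 + X*l)
k(m, w) = 2 + m² + 5*w (k(m, w) = (m*m + 5*w) + 2 = (m² + 5*w) + 2 = 2 + m² + 5*w)
3562 - k(38, f(7, 5)) = 3562 - (2 + 38² + 5*(1 + 5*7)) = 3562 - (2 + 1444 + 5*(1 + 35)) = 3562 - (2 + 1444 + 5*36) = 3562 - (2 + 1444 + 180) = 3562 - 1*1626 = 3562 - 1626 = 1936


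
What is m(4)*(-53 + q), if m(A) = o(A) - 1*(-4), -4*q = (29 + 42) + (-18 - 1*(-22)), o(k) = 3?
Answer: -2009/4 ≈ -502.25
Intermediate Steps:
q = -75/4 (q = -((29 + 42) + (-18 - 1*(-22)))/4 = -(71 + (-18 + 22))/4 = -(71 + 4)/4 = -¼*75 = -75/4 ≈ -18.750)
m(A) = 7 (m(A) = 3 - 1*(-4) = 3 + 4 = 7)
m(4)*(-53 + q) = 7*(-53 - 75/4) = 7*(-287/4) = -2009/4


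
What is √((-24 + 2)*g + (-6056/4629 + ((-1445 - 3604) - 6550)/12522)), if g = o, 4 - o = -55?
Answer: I*√53933480565500046/6440482 ≈ 36.059*I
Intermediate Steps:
o = 59 (o = 4 - 1*(-55) = 4 + 55 = 59)
g = 59
√((-24 + 2)*g + (-6056/4629 + ((-1445 - 3604) - 6550)/12522)) = √((-24 + 2)*59 + (-6056/4629 + ((-1445 - 3604) - 6550)/12522)) = √(-22*59 + (-6056*1/4629 + (-5049 - 6550)*(1/12522))) = √(-1298 + (-6056/4629 - 11599*1/12522)) = √(-1298 + (-6056/4629 - 11599/12522)) = √(-1298 - 14391667/6440482) = √(-8374137303/6440482) = I*√53933480565500046/6440482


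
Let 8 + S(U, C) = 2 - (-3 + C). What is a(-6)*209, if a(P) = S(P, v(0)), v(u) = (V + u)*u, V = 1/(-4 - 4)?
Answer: -627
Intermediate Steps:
V = -⅛ (V = 1/(-8) = -⅛ ≈ -0.12500)
v(u) = u*(-⅛ + u) (v(u) = (-⅛ + u)*u = u*(-⅛ + u))
S(U, C) = -3 - C (S(U, C) = -8 + (2 - (-3 + C)) = -8 + (2 + (3 - C)) = -8 + (5 - C) = -3 - C)
a(P) = -3 (a(P) = -3 - 0*(-⅛ + 0) = -3 - 0*(-1)/8 = -3 - 1*0 = -3 + 0 = -3)
a(-6)*209 = -3*209 = -627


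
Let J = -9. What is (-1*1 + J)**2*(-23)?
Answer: -2300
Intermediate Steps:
(-1*1 + J)**2*(-23) = (-1*1 - 9)**2*(-23) = (-1 - 9)**2*(-23) = (-10)**2*(-23) = 100*(-23) = -2300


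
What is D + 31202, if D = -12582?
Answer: 18620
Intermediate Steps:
D + 31202 = -12582 + 31202 = 18620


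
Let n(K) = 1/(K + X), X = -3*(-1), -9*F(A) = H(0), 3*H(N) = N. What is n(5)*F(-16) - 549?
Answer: -549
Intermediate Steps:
H(N) = N/3
F(A) = 0 (F(A) = -0/27 = -⅑*0 = 0)
X = 3
n(K) = 1/(3 + K) (n(K) = 1/(K + 3) = 1/(3 + K))
n(5)*F(-16) - 549 = 0/(3 + 5) - 549 = 0/8 - 549 = (⅛)*0 - 549 = 0 - 549 = -549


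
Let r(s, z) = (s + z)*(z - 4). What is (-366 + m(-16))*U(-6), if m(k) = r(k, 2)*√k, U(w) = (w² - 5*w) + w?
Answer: -21960 + 6720*I ≈ -21960.0 + 6720.0*I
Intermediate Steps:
r(s, z) = (-4 + z)*(s + z) (r(s, z) = (s + z)*(-4 + z) = (-4 + z)*(s + z))
U(w) = w² - 4*w
m(k) = √k*(-4 - 2*k) (m(k) = (2² - 4*k - 4*2 + k*2)*√k = (4 - 4*k - 8 + 2*k)*√k = (-4 - 2*k)*√k = √k*(-4 - 2*k))
(-366 + m(-16))*U(-6) = (-366 + 2*√(-16)*(-2 - 1*(-16)))*(-6*(-4 - 6)) = (-366 + 2*(4*I)*(-2 + 16))*(-6*(-10)) = (-366 + 2*(4*I)*14)*60 = (-366 + 112*I)*60 = -21960 + 6720*I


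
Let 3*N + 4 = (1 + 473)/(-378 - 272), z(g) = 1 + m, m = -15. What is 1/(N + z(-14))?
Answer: -975/15187 ≈ -0.064200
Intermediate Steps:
z(g) = -14 (z(g) = 1 - 15 = -14)
N = -1537/975 (N = -4/3 + ((1 + 473)/(-378 - 272))/3 = -4/3 + (474/(-650))/3 = -4/3 + (474*(-1/650))/3 = -4/3 + (1/3)*(-237/325) = -4/3 - 79/325 = -1537/975 ≈ -1.5764)
1/(N + z(-14)) = 1/(-1537/975 - 14) = 1/(-15187/975) = -975/15187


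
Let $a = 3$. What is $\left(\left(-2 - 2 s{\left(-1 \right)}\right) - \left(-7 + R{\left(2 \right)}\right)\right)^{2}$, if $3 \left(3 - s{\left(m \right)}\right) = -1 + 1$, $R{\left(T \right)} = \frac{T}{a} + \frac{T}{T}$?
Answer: $\frac{64}{9} \approx 7.1111$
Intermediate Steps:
$R{\left(T \right)} = 1 + \frac{T}{3}$ ($R{\left(T \right)} = \frac{T}{3} + \frac{T}{T} = T \frac{1}{3} + 1 = \frac{T}{3} + 1 = 1 + \frac{T}{3}$)
$s{\left(m \right)} = 3$ ($s{\left(m \right)} = 3 - \frac{-1 + 1}{3} = 3 - 0 = 3 + 0 = 3$)
$\left(\left(-2 - 2 s{\left(-1 \right)}\right) - \left(-7 + R{\left(2 \right)}\right)\right)^{2} = \left(\left(-2 - 6\right) + \left(7 - \left(1 + \frac{1}{3} \cdot 2\right)\right)\right)^{2} = \left(\left(-2 - 6\right) + \left(7 - \left(1 + \frac{2}{3}\right)\right)\right)^{2} = \left(-8 + \left(7 - \frac{5}{3}\right)\right)^{2} = \left(-8 + \frac{16}{3}\right)^{2} = \left(- \frac{8}{3}\right)^{2} = \frac{64}{9}$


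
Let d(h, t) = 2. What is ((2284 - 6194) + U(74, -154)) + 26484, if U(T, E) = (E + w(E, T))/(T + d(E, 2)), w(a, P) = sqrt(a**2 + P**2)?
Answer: 857735/38 + sqrt(7298)/38 ≈ 22574.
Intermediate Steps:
w(a, P) = sqrt(P**2 + a**2)
U(T, E) = (E + sqrt(E**2 + T**2))/(2 + T) (U(T, E) = (E + sqrt(T**2 + E**2))/(T + 2) = (E + sqrt(E**2 + T**2))/(2 + T))
((2284 - 6194) + U(74, -154)) + 26484 = ((2284 - 6194) + (-154 + sqrt((-154)**2 + 74**2))/(2 + 74)) + 26484 = (-3910 + (-154 + sqrt(23716 + 5476))/76) + 26484 = (-3910 + (-154 + sqrt(29192))/76) + 26484 = (-3910 + (-154 + 2*sqrt(7298))/76) + 26484 = (-3910 + (-77/38 + sqrt(7298)/38)) + 26484 = (-148657/38 + sqrt(7298)/38) + 26484 = 857735/38 + sqrt(7298)/38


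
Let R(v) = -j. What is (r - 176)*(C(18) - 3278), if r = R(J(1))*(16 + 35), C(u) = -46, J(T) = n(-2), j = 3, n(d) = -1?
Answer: 1093596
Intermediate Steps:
J(T) = -1
R(v) = -3 (R(v) = -1*3 = -3)
r = -153 (r = -3*(16 + 35) = -3*51 = -153)
(r - 176)*(C(18) - 3278) = (-153 - 176)*(-46 - 3278) = -329*(-3324) = 1093596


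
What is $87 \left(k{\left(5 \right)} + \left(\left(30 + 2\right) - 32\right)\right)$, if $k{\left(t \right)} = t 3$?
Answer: $1305$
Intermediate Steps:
$k{\left(t \right)} = 3 t$
$87 \left(k{\left(5 \right)} + \left(\left(30 + 2\right) - 32\right)\right) = 87 \left(3 \cdot 5 + \left(\left(30 + 2\right) - 32\right)\right) = 87 \left(15 + \left(32 - 32\right)\right) = 87 \left(15 + 0\right) = 87 \cdot 15 = 1305$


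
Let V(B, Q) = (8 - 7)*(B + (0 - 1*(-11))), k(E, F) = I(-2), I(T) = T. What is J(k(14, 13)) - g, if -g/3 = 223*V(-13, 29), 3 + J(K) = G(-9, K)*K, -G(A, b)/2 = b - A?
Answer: -1313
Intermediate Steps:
G(A, b) = -2*b + 2*A (G(A, b) = -2*(b - A) = -2*b + 2*A)
k(E, F) = -2
J(K) = -3 + K*(-18 - 2*K) (J(K) = -3 + (-2*K + 2*(-9))*K = -3 + (-2*K - 18)*K = -3 + (-18 - 2*K)*K = -3 + K*(-18 - 2*K))
V(B, Q) = 11 + B (V(B, Q) = 1*(B + (0 + 11)) = 1*(B + 11) = 1*(11 + B) = 11 + B)
g = 1338 (g = -669*(11 - 13) = -669*(-2) = -3*(-446) = 1338)
J(k(14, 13)) - g = (-3 - 2*(-2)*(9 - 2)) - 1*1338 = (-3 - 2*(-2)*7) - 1338 = (-3 + 28) - 1338 = 25 - 1338 = -1313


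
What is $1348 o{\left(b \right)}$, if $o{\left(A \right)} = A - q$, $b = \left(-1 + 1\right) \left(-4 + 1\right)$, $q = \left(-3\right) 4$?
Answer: $16176$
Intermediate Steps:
$q = -12$
$b = 0$ ($b = 0 \left(-3\right) = 0$)
$o{\left(A \right)} = 12 + A$ ($o{\left(A \right)} = A - -12 = A + 12 = 12 + A$)
$1348 o{\left(b \right)} = 1348 \left(12 + 0\right) = 1348 \cdot 12 = 16176$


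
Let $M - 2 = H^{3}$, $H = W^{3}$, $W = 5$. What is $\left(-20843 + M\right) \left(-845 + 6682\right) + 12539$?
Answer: $11278754247$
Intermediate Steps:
$H = 125$ ($H = 5^{3} = 125$)
$M = 1953127$ ($M = 2 + 125^{3} = 2 + 1953125 = 1953127$)
$\left(-20843 + M\right) \left(-845 + 6682\right) + 12539 = \left(-20843 + 1953127\right) \left(-845 + 6682\right) + 12539 = 1932284 \cdot 5837 + 12539 = 11278741708 + 12539 = 11278754247$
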